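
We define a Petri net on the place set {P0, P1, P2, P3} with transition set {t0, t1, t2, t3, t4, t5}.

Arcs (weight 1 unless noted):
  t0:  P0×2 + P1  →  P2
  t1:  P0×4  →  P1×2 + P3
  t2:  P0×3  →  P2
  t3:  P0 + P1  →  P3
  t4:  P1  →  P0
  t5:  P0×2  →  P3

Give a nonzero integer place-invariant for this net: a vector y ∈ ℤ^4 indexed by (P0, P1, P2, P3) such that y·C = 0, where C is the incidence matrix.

Incidence matrix C (rows=places, cols=transitions):
       t0   t1   t2   t3   t4   t5
   P0  -2   -4   -3   -1    1   -2
   P1  -1    2    0   -1   -1    0
   P2   1    0    1    0    0    0
   P3   0    1    0    1    0    1

Candidate y = [1, 1, 3, 2]; check y·C column-wise:
  col t0: 1·-2 + 1·-1 + 3·1 + 2·0 = 0
  col t1: 1·-4 + 1·2 + 3·0 + 2·1 = 0
  col t2: 1·-3 + 1·0 + 3·1 + 2·0 = 0
  col t3: 1·-1 + 1·-1 + 3·0 + 2·1 = 0
  col t4: 1·1 + 1·-1 + 3·0 + 2·0 = 0
  col t5: 1·-2 + 1·0 + 3·0 + 2·1 = 0

y = (P0:1, P1:1, P2:3, P3:2)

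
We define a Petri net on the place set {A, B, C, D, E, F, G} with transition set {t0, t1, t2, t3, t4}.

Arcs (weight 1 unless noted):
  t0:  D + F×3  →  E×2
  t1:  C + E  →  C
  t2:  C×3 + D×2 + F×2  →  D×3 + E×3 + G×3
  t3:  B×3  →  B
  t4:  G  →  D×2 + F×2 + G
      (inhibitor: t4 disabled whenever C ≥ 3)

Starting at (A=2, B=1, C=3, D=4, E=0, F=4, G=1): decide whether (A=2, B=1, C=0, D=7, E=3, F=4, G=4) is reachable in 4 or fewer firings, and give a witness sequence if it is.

step 1: fire t2:  (A=2, B=1, C=3, D=4, E=0, F=4, G=1) → (A=2, B=1, C=0, D=5, E=3, F=2, G=4)
step 2: fire t4:  (A=2, B=1, C=0, D=5, E=3, F=2, G=4) → (A=2, B=1, C=0, D=7, E=3, F=4, G=4)

YES — reachable via ⟨t2, t4⟩ (2 firings)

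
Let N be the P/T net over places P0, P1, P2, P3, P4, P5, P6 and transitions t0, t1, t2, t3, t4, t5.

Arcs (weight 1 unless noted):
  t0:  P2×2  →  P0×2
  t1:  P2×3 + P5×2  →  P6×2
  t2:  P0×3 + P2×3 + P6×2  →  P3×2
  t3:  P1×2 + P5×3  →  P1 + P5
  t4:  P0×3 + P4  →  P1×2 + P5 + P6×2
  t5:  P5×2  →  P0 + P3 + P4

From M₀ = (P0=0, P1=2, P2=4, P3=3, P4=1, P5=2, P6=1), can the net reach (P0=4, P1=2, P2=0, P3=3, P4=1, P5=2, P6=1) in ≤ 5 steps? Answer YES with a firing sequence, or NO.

YES — reachable via ⟨t0, t0⟩ (2 firings)

step 1: fire t0:  (P0=0, P1=2, P2=4, P3=3, P4=1, P5=2, P6=1) → (P0=2, P1=2, P2=2, P3=3, P4=1, P5=2, P6=1)
step 2: fire t0:  (P0=2, P1=2, P2=2, P3=3, P4=1, P5=2, P6=1) → (P0=4, P1=2, P2=0, P3=3, P4=1, P5=2, P6=1)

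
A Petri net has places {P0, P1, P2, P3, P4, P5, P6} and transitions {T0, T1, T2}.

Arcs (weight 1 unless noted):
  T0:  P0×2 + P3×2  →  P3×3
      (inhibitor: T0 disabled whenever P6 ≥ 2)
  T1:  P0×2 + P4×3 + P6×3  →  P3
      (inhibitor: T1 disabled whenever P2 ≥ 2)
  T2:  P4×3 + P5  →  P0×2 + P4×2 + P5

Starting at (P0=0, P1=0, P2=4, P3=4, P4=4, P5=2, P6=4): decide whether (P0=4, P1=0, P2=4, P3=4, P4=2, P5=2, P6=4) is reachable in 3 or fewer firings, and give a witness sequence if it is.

step 1: fire T2:  (P0=0, P1=0, P2=4, P3=4, P4=4, P5=2, P6=4) → (P0=2, P1=0, P2=4, P3=4, P4=3, P5=2, P6=4)
step 2: fire T2:  (P0=2, P1=0, P2=4, P3=4, P4=3, P5=2, P6=4) → (P0=4, P1=0, P2=4, P3=4, P4=2, P5=2, P6=4)

YES — reachable via ⟨T2, T2⟩ (2 firings)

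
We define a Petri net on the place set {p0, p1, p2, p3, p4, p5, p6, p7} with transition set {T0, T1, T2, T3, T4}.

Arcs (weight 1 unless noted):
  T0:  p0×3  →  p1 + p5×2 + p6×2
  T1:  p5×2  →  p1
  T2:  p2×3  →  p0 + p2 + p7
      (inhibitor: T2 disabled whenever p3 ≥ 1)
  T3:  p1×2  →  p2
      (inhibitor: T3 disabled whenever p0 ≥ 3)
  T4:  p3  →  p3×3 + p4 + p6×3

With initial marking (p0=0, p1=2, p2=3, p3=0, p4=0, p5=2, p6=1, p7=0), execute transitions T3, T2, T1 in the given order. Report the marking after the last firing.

step 1: fire T3:  (p0=0, p1=2, p2=3, p3=0, p4=0, p5=2, p6=1, p7=0) → (p0=0, p1=0, p2=4, p3=0, p4=0, p5=2, p6=1, p7=0)
step 2: fire T2:  (p0=0, p1=0, p2=4, p3=0, p4=0, p5=2, p6=1, p7=0) → (p0=1, p1=0, p2=2, p3=0, p4=0, p5=2, p6=1, p7=1)
step 3: fire T1:  (p0=1, p1=0, p2=2, p3=0, p4=0, p5=2, p6=1, p7=1) → (p0=1, p1=1, p2=2, p3=0, p4=0, p5=0, p6=1, p7=1)

(p0=1, p1=1, p2=2, p3=0, p4=0, p5=0, p6=1, p7=1)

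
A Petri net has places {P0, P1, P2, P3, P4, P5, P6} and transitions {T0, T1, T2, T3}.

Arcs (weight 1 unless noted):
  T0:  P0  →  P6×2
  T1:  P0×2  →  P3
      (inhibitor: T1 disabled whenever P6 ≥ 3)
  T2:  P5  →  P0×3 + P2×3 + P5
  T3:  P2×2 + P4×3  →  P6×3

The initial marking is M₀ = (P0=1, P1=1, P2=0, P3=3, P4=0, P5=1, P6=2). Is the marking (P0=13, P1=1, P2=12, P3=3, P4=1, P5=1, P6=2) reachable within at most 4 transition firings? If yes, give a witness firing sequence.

NO — not reachable within 4 firings

depth 0: 1 marking
depth 1: 3 markings reached so far
depth 2: 6 markings reached so far
depth 3: 12 markings reached so far
depth 4: 20 markings reached so far
target is not among the 20 markings reachable within 4 steps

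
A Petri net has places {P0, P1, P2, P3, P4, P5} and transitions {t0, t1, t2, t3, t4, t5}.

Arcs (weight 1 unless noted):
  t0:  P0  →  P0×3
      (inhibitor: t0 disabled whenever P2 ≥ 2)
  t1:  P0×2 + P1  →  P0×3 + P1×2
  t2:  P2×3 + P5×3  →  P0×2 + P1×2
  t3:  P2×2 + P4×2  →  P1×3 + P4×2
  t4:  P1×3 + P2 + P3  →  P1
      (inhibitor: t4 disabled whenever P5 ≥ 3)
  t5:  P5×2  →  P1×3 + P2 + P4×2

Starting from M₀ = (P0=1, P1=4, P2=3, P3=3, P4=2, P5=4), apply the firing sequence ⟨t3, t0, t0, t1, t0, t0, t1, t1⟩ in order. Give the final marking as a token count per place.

(P0=12, P1=10, P2=1, P3=3, P4=2, P5=4)

step 1: fire t3:  (P0=1, P1=4, P2=3, P3=3, P4=2, P5=4) → (P0=1, P1=7, P2=1, P3=3, P4=2, P5=4)
step 2: fire t0:  (P0=1, P1=7, P2=1, P3=3, P4=2, P5=4) → (P0=3, P1=7, P2=1, P3=3, P4=2, P5=4)
step 3: fire t0:  (P0=3, P1=7, P2=1, P3=3, P4=2, P5=4) → (P0=5, P1=7, P2=1, P3=3, P4=2, P5=4)
step 4: fire t1:  (P0=5, P1=7, P2=1, P3=3, P4=2, P5=4) → (P0=6, P1=8, P2=1, P3=3, P4=2, P5=4)
step 5: fire t0:  (P0=6, P1=8, P2=1, P3=3, P4=2, P5=4) → (P0=8, P1=8, P2=1, P3=3, P4=2, P5=4)
step 6: fire t0:  (P0=8, P1=8, P2=1, P3=3, P4=2, P5=4) → (P0=10, P1=8, P2=1, P3=3, P4=2, P5=4)
step 7: fire t1:  (P0=10, P1=8, P2=1, P3=3, P4=2, P5=4) → (P0=11, P1=9, P2=1, P3=3, P4=2, P5=4)
step 8: fire t1:  (P0=11, P1=9, P2=1, P3=3, P4=2, P5=4) → (P0=12, P1=10, P2=1, P3=3, P4=2, P5=4)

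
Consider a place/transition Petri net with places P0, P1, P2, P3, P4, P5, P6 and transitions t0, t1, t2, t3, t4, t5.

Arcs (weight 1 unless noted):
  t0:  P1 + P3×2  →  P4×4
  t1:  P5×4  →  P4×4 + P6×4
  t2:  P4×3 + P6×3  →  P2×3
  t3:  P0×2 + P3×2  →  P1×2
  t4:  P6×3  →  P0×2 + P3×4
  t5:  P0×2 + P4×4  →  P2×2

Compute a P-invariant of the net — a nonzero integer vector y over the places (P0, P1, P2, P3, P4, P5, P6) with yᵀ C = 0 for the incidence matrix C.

y = (P0:1, P1:2, P2:3, P3:1, P4:1, P5:3, P6:2)

Incidence matrix C (rows=places, cols=transitions):
       t0   t1   t2   t3   t4   t5
   P0   0    0    0   -2    2   -2
   P1  -1    0    0    2    0    0
   P2   0    0    3    0    0    2
   P3  -2    0    0   -2    4    0
   P4   4    4   -3    0    0   -4
   P5   0   -4    0    0    0    0
   P6   0    4   -3    0   -3    0

Candidate y = [1, 2, 3, 1, 1, 3, 2]; check y·C column-wise:
  col t0: 1·0 + 2·-1 + 3·0 + 1·-2 + 1·4 + 3·0 + 2·0 = 0
  col t1: 1·0 + 2·0 + 3·0 + 1·0 + 1·4 + 3·-4 + 2·4 = 0
  col t2: 1·0 + 2·0 + 3·3 + 1·0 + 1·-3 + 3·0 + 2·-3 = 0
  col t3: 1·-2 + 2·2 + 3·0 + 1·-2 + 1·0 + 3·0 + 2·0 = 0
  col t4: 1·2 + 2·0 + 3·0 + 1·4 + 1·0 + 3·0 + 2·-3 = 0
  col t5: 1·-2 + 2·0 + 3·2 + 1·0 + 1·-4 + 3·0 + 2·0 = 0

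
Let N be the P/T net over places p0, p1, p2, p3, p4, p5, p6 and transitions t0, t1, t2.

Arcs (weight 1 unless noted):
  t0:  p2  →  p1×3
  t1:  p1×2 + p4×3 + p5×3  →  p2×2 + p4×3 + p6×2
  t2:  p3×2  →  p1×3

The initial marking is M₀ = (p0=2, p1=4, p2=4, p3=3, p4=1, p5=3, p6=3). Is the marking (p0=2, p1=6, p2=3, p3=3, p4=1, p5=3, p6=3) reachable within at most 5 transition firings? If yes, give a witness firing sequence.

NO — not reachable within 5 firings

depth 0: 1 marking
depth 1: 3 markings reached so far
depth 2: 5 markings reached so far
depth 3: 7 markings reached so far
depth 4: 9 markings reached so far
depth 5: 10 markings reached so far
target is not among the 10 markings reachable within 5 steps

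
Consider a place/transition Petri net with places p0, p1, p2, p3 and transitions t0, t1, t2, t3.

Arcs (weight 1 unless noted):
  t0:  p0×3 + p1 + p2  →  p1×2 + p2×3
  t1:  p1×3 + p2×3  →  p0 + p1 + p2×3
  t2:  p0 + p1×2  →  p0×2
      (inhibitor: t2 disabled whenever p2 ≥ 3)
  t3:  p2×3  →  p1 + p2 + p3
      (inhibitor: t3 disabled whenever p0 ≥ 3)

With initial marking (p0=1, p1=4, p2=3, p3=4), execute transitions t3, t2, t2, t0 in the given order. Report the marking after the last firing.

(p0=0, p1=2, p2=3, p3=5)

step 1: fire t3:  (p0=1, p1=4, p2=3, p3=4) → (p0=1, p1=5, p2=1, p3=5)
step 2: fire t2:  (p0=1, p1=5, p2=1, p3=5) → (p0=2, p1=3, p2=1, p3=5)
step 3: fire t2:  (p0=2, p1=3, p2=1, p3=5) → (p0=3, p1=1, p2=1, p3=5)
step 4: fire t0:  (p0=3, p1=1, p2=1, p3=5) → (p0=0, p1=2, p2=3, p3=5)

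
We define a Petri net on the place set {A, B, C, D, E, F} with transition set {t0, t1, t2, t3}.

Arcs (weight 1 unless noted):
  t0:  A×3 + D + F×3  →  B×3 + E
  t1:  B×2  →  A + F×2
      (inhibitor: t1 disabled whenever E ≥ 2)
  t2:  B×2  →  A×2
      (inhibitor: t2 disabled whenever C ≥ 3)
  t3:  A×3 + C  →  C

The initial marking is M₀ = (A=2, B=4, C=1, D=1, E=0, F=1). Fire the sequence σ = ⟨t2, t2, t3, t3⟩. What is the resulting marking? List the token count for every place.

step 1: fire t2:  (A=2, B=4, C=1, D=1, E=0, F=1) → (A=4, B=2, C=1, D=1, E=0, F=1)
step 2: fire t2:  (A=4, B=2, C=1, D=1, E=0, F=1) → (A=6, B=0, C=1, D=1, E=0, F=1)
step 3: fire t3:  (A=6, B=0, C=1, D=1, E=0, F=1) → (A=3, B=0, C=1, D=1, E=0, F=1)
step 4: fire t3:  (A=3, B=0, C=1, D=1, E=0, F=1) → (A=0, B=0, C=1, D=1, E=0, F=1)

(A=0, B=0, C=1, D=1, E=0, F=1)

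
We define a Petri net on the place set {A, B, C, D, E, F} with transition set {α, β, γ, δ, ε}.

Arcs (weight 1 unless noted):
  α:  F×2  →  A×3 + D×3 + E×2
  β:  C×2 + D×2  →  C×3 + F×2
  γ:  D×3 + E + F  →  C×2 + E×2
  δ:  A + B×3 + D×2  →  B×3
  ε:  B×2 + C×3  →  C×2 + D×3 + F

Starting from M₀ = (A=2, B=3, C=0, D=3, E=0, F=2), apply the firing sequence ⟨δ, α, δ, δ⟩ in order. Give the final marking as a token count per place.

(A=2, B=3, C=0, D=0, E=2, F=0)

step 1: fire δ:  (A=2, B=3, C=0, D=3, E=0, F=2) → (A=1, B=3, C=0, D=1, E=0, F=2)
step 2: fire α:  (A=1, B=3, C=0, D=1, E=0, F=2) → (A=4, B=3, C=0, D=4, E=2, F=0)
step 3: fire δ:  (A=4, B=3, C=0, D=4, E=2, F=0) → (A=3, B=3, C=0, D=2, E=2, F=0)
step 4: fire δ:  (A=3, B=3, C=0, D=2, E=2, F=0) → (A=2, B=3, C=0, D=0, E=2, F=0)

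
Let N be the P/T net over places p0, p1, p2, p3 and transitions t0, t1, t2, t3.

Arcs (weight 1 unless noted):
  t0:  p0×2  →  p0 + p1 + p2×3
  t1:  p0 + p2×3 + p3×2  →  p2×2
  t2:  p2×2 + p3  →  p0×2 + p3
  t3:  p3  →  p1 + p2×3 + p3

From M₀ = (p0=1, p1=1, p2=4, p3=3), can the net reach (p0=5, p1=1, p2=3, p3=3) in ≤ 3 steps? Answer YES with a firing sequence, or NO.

depth 0: 1 marking
depth 1: 4 markings reached so far
depth 2: 10 markings reached so far
depth 3: 19 markings reached so far
target is not among the 19 markings reachable within 3 steps

NO — not reachable within 3 firings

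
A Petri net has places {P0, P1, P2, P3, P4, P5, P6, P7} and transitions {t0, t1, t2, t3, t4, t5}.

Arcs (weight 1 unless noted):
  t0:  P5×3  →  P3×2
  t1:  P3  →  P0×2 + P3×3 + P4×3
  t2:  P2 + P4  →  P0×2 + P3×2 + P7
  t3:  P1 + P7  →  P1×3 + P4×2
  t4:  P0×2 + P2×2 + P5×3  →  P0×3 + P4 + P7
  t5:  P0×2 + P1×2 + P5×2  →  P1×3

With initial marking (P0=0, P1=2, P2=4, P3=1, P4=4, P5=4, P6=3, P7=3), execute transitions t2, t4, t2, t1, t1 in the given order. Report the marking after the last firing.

step 1: fire t2:  (P0=0, P1=2, P2=4, P3=1, P4=4, P5=4, P6=3, P7=3) → (P0=2, P1=2, P2=3, P3=3, P4=3, P5=4, P6=3, P7=4)
step 2: fire t4:  (P0=2, P1=2, P2=3, P3=3, P4=3, P5=4, P6=3, P7=4) → (P0=3, P1=2, P2=1, P3=3, P4=4, P5=1, P6=3, P7=5)
step 3: fire t2:  (P0=3, P1=2, P2=1, P3=3, P4=4, P5=1, P6=3, P7=5) → (P0=5, P1=2, P2=0, P3=5, P4=3, P5=1, P6=3, P7=6)
step 4: fire t1:  (P0=5, P1=2, P2=0, P3=5, P4=3, P5=1, P6=3, P7=6) → (P0=7, P1=2, P2=0, P3=7, P4=6, P5=1, P6=3, P7=6)
step 5: fire t1:  (P0=7, P1=2, P2=0, P3=7, P4=6, P5=1, P6=3, P7=6) → (P0=9, P1=2, P2=0, P3=9, P4=9, P5=1, P6=3, P7=6)

(P0=9, P1=2, P2=0, P3=9, P4=9, P5=1, P6=3, P7=6)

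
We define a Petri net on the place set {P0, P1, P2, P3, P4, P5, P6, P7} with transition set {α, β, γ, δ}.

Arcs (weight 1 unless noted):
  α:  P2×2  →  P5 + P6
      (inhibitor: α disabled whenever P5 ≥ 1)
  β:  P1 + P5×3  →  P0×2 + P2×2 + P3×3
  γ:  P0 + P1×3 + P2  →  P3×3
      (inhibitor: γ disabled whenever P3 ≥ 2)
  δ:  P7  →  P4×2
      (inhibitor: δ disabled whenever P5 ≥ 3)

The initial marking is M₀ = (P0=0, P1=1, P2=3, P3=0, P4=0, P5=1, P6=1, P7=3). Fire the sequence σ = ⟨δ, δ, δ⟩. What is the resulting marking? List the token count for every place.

(P0=0, P1=1, P2=3, P3=0, P4=6, P5=1, P6=1, P7=0)

step 1: fire δ:  (P0=0, P1=1, P2=3, P3=0, P4=0, P5=1, P6=1, P7=3) → (P0=0, P1=1, P2=3, P3=0, P4=2, P5=1, P6=1, P7=2)
step 2: fire δ:  (P0=0, P1=1, P2=3, P3=0, P4=2, P5=1, P6=1, P7=2) → (P0=0, P1=1, P2=3, P3=0, P4=4, P5=1, P6=1, P7=1)
step 3: fire δ:  (P0=0, P1=1, P2=3, P3=0, P4=4, P5=1, P6=1, P7=1) → (P0=0, P1=1, P2=3, P3=0, P4=6, P5=1, P6=1, P7=0)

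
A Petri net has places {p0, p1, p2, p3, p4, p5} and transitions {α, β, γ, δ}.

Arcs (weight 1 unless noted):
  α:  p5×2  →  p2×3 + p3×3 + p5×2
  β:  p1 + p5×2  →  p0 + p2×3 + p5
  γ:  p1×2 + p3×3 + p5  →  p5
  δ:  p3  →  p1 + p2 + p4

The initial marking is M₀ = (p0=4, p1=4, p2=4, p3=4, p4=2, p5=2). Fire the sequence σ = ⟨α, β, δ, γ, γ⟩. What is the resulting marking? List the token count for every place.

step 1: fire α:  (p0=4, p1=4, p2=4, p3=4, p4=2, p5=2) → (p0=4, p1=4, p2=7, p3=7, p4=2, p5=2)
step 2: fire β:  (p0=4, p1=4, p2=7, p3=7, p4=2, p5=2) → (p0=5, p1=3, p2=10, p3=7, p4=2, p5=1)
step 3: fire δ:  (p0=5, p1=3, p2=10, p3=7, p4=2, p5=1) → (p0=5, p1=4, p2=11, p3=6, p4=3, p5=1)
step 4: fire γ:  (p0=5, p1=4, p2=11, p3=6, p4=3, p5=1) → (p0=5, p1=2, p2=11, p3=3, p4=3, p5=1)
step 5: fire γ:  (p0=5, p1=2, p2=11, p3=3, p4=3, p5=1) → (p0=5, p1=0, p2=11, p3=0, p4=3, p5=1)

(p0=5, p1=0, p2=11, p3=0, p4=3, p5=1)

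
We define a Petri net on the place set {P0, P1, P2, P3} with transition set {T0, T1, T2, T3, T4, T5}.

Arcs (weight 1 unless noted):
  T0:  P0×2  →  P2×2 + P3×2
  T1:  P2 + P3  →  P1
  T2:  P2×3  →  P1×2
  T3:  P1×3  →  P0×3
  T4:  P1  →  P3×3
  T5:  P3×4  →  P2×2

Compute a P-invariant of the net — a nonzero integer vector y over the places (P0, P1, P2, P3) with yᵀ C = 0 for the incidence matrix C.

y = (P0:3, P1:3, P2:2, P3:1)

Incidence matrix C (rows=places, cols=transitions):
       T0   T1   T2   T3   T4   T5
   P0  -2    0    0    3    0    0
   P1   0    1    2   -3   -1    0
   P2   2   -1   -3    0    0    2
   P3   2   -1    0    0    3   -4

Candidate y = [3, 3, 2, 1]; check y·C column-wise:
  col T0: 3·-2 + 3·0 + 2·2 + 1·2 = 0
  col T1: 3·0 + 3·1 + 2·-1 + 1·-1 = 0
  col T2: 3·0 + 3·2 + 2·-3 + 1·0 = 0
  col T3: 3·3 + 3·-3 + 2·0 + 1·0 = 0
  col T4: 3·0 + 3·-1 + 2·0 + 1·3 = 0
  col T5: 3·0 + 3·0 + 2·2 + 1·-4 = 0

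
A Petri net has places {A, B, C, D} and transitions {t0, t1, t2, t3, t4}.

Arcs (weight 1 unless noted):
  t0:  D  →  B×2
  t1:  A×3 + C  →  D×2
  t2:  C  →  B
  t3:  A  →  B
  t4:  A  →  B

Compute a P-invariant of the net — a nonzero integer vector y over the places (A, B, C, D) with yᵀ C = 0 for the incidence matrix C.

y = (A:1, B:1, C:1, D:2)

Incidence matrix C (rows=places, cols=transitions):
       t0   t1   t2   t3   t4
    A   0   -3    0   -1   -1
    B   2    0    1    1    1
    C   0   -1   -1    0    0
    D  -1    2    0    0    0

Candidate y = [1, 1, 1, 2]; check y·C column-wise:
  col t0: 1·0 + 1·2 + 1·0 + 2·-1 = 0
  col t1: 1·-3 + 1·0 + 1·-1 + 2·2 = 0
  col t2: 1·0 + 1·1 + 1·-1 + 2·0 = 0
  col t3: 1·-1 + 1·1 + 1·0 + 2·0 = 0
  col t4: 1·-1 + 1·1 + 1·0 + 2·0 = 0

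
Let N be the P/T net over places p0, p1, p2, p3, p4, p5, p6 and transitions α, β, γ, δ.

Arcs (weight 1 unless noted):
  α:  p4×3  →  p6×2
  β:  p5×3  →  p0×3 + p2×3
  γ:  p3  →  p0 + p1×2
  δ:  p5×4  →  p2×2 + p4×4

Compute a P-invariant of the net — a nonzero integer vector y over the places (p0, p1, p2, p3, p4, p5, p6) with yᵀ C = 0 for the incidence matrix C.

y = (p0:0, p1:1, p2:0, p3:2, p4:0, p5:0, p6:0)

Incidence matrix C (rows=places, cols=transitions):
        α    β    γ    δ
   p0   0    3    1    0
   p1   0    0    2    0
   p2   0    3    0    2
   p3   0    0   -1    0
   p4  -3    0    0    4
   p5   0   -3    0   -4
   p6   2    0    0    0

Candidate y = [0, 1, 0, 2, 0, 0, 0]; check y·C column-wise:
  col α: 1·0 + 2·0 + 0·-3 + 0·2 = 0
  col β: 0·3 + 1·0 + 0·3 + 2·0 + 0·-3 = 0
  col γ: 0·1 + 1·2 + 2·-1 = 0
  col δ: 1·0 + 0·2 + 2·0 + 0·4 + 0·-4 = 0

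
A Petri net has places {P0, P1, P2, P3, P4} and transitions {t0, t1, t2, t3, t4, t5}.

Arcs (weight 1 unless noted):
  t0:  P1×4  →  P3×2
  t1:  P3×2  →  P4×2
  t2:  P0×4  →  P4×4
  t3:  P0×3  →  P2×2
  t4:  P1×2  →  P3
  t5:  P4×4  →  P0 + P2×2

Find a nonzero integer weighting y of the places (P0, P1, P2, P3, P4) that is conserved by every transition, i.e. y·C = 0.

Incidence matrix C (rows=places, cols=transitions):
       t0   t1   t2   t3   t4   t5
   P0   0    0   -4   -3    0    1
   P1  -4    0    0    0   -2    0
   P2   0    0    0    2    0    2
   P3   2   -2    0    0    1    0
   P4   0    2    4    0    0   -4

Candidate y = [2, 1, 3, 2, 2]; check y·C column-wise:
  col t0: 2·0 + 1·-4 + 3·0 + 2·2 + 2·0 = 0
  col t1: 2·0 + 1·0 + 3·0 + 2·-2 + 2·2 = 0
  col t2: 2·-4 + 1·0 + 3·0 + 2·0 + 2·4 = 0
  col t3: 2·-3 + 1·0 + 3·2 + 2·0 + 2·0 = 0
  col t4: 2·0 + 1·-2 + 3·0 + 2·1 + 2·0 = 0
  col t5: 2·1 + 1·0 + 3·2 + 2·0 + 2·-4 = 0

y = (P0:2, P1:1, P2:3, P3:2, P4:2)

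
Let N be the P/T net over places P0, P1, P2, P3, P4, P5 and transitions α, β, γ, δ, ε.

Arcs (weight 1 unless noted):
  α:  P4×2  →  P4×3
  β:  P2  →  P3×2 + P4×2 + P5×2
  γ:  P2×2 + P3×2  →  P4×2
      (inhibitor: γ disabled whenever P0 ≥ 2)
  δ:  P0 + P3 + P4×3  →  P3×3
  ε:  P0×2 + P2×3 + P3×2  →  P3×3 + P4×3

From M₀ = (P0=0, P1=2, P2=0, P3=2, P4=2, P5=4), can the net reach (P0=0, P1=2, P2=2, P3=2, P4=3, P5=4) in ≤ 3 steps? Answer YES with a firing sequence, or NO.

depth 0: 1 marking
depth 1: 2 markings reached so far
depth 2: 3 markings reached so far
depth 3: 4 markings reached so far
target is not among the 4 markings reachable within 3 steps

NO — not reachable within 3 firings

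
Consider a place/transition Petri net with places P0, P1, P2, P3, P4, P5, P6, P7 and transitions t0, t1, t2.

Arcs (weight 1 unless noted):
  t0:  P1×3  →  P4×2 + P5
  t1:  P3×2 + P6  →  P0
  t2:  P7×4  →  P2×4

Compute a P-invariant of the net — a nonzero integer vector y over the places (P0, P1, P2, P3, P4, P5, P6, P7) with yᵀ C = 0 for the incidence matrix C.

y = (P0:2, P1:0, P2:0, P3:1, P4:0, P5:0, P6:0, P7:0)

Incidence matrix C (rows=places, cols=transitions):
       t0   t1   t2
   P0   0    1    0
   P1  -3    0    0
   P2   0    0    4
   P3   0   -2    0
   P4   2    0    0
   P5   1    0    0
   P6   0   -1    0
   P7   0    0   -4

Candidate y = [2, 0, 0, 1, 0, 0, 0, 0]; check y·C column-wise:
  col t0: 2·0 + 0·-3 + 1·0 + 0·2 + 0·1 = 0
  col t1: 2·1 + 1·-2 + 0·-1 = 0
  col t2: 2·0 + 0·4 + 1·0 + 0·-4 = 0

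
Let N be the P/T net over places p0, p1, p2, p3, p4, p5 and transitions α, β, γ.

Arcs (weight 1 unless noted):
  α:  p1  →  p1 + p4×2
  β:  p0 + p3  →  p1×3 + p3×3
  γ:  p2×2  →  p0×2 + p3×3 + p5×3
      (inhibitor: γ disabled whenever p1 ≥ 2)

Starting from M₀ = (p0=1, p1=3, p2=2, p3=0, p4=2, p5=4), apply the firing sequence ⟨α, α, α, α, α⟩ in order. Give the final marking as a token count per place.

step 1: fire α:  (p0=1, p1=3, p2=2, p3=0, p4=2, p5=4) → (p0=1, p1=3, p2=2, p3=0, p4=4, p5=4)
step 2: fire α:  (p0=1, p1=3, p2=2, p3=0, p4=4, p5=4) → (p0=1, p1=3, p2=2, p3=0, p4=6, p5=4)
step 3: fire α:  (p0=1, p1=3, p2=2, p3=0, p4=6, p5=4) → (p0=1, p1=3, p2=2, p3=0, p4=8, p5=4)
step 4: fire α:  (p0=1, p1=3, p2=2, p3=0, p4=8, p5=4) → (p0=1, p1=3, p2=2, p3=0, p4=10, p5=4)
step 5: fire α:  (p0=1, p1=3, p2=2, p3=0, p4=10, p5=4) → (p0=1, p1=3, p2=2, p3=0, p4=12, p5=4)

(p0=1, p1=3, p2=2, p3=0, p4=12, p5=4)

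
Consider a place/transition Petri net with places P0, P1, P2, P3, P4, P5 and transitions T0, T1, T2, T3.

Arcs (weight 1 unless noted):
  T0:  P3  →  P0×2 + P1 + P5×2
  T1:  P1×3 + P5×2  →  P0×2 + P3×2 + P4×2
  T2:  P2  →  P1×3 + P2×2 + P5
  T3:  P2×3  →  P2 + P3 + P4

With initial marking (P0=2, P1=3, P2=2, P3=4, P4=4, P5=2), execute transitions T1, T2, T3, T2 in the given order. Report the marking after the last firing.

step 1: fire T1:  (P0=2, P1=3, P2=2, P3=4, P4=4, P5=2) → (P0=4, P1=0, P2=2, P3=6, P4=6, P5=0)
step 2: fire T2:  (P0=4, P1=0, P2=2, P3=6, P4=6, P5=0) → (P0=4, P1=3, P2=3, P3=6, P4=6, P5=1)
step 3: fire T3:  (P0=4, P1=3, P2=3, P3=6, P4=6, P5=1) → (P0=4, P1=3, P2=1, P3=7, P4=7, P5=1)
step 4: fire T2:  (P0=4, P1=3, P2=1, P3=7, P4=7, P5=1) → (P0=4, P1=6, P2=2, P3=7, P4=7, P5=2)

(P0=4, P1=6, P2=2, P3=7, P4=7, P5=2)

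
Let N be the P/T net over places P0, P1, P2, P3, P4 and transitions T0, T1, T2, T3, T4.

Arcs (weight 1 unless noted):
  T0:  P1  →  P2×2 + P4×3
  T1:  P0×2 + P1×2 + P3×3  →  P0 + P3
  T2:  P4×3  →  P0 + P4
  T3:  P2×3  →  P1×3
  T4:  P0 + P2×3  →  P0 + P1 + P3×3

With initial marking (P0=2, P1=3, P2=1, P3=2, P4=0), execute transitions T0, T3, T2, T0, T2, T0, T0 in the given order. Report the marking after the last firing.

(P0=4, P1=2, P2=6, P3=2, P4=8)

step 1: fire T0:  (P0=2, P1=3, P2=1, P3=2, P4=0) → (P0=2, P1=2, P2=3, P3=2, P4=3)
step 2: fire T3:  (P0=2, P1=2, P2=3, P3=2, P4=3) → (P0=2, P1=5, P2=0, P3=2, P4=3)
step 3: fire T2:  (P0=2, P1=5, P2=0, P3=2, P4=3) → (P0=3, P1=5, P2=0, P3=2, P4=1)
step 4: fire T0:  (P0=3, P1=5, P2=0, P3=2, P4=1) → (P0=3, P1=4, P2=2, P3=2, P4=4)
step 5: fire T2:  (P0=3, P1=4, P2=2, P3=2, P4=4) → (P0=4, P1=4, P2=2, P3=2, P4=2)
step 6: fire T0:  (P0=4, P1=4, P2=2, P3=2, P4=2) → (P0=4, P1=3, P2=4, P3=2, P4=5)
step 7: fire T0:  (P0=4, P1=3, P2=4, P3=2, P4=5) → (P0=4, P1=2, P2=6, P3=2, P4=8)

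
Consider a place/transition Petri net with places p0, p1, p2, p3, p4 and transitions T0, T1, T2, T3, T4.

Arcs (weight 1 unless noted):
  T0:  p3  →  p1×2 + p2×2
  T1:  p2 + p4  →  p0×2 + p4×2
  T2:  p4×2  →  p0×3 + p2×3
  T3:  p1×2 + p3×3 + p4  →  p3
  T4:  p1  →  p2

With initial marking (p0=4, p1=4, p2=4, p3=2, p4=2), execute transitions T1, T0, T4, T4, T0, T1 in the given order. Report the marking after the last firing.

step 1: fire T1:  (p0=4, p1=4, p2=4, p3=2, p4=2) → (p0=6, p1=4, p2=3, p3=2, p4=3)
step 2: fire T0:  (p0=6, p1=4, p2=3, p3=2, p4=3) → (p0=6, p1=6, p2=5, p3=1, p4=3)
step 3: fire T4:  (p0=6, p1=6, p2=5, p3=1, p4=3) → (p0=6, p1=5, p2=6, p3=1, p4=3)
step 4: fire T4:  (p0=6, p1=5, p2=6, p3=1, p4=3) → (p0=6, p1=4, p2=7, p3=1, p4=3)
step 5: fire T0:  (p0=6, p1=4, p2=7, p3=1, p4=3) → (p0=6, p1=6, p2=9, p3=0, p4=3)
step 6: fire T1:  (p0=6, p1=6, p2=9, p3=0, p4=3) → (p0=8, p1=6, p2=8, p3=0, p4=4)

(p0=8, p1=6, p2=8, p3=0, p4=4)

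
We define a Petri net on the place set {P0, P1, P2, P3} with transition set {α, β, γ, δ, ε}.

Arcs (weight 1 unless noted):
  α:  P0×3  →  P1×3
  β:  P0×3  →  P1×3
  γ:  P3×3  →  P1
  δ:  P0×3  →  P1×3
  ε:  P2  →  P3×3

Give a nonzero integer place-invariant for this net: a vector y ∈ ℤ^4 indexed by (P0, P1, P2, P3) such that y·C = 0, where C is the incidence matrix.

Incidence matrix C (rows=places, cols=transitions):
        α    β    γ    δ    ε
   P0  -3   -3    0   -3    0
   P1   3    3    1    3    0
   P2   0    0    0    0   -1
   P3   0    0   -3    0    3

Candidate y = [3, 3, 3, 1]; check y·C column-wise:
  col α: 3·-3 + 3·3 + 3·0 + 1·0 = 0
  col β: 3·-3 + 3·3 + 3·0 + 1·0 = 0
  col γ: 3·0 + 3·1 + 3·0 + 1·-3 = 0
  col δ: 3·-3 + 3·3 + 3·0 + 1·0 = 0
  col ε: 3·0 + 3·0 + 3·-1 + 1·3 = 0

y = (P0:3, P1:3, P2:3, P3:1)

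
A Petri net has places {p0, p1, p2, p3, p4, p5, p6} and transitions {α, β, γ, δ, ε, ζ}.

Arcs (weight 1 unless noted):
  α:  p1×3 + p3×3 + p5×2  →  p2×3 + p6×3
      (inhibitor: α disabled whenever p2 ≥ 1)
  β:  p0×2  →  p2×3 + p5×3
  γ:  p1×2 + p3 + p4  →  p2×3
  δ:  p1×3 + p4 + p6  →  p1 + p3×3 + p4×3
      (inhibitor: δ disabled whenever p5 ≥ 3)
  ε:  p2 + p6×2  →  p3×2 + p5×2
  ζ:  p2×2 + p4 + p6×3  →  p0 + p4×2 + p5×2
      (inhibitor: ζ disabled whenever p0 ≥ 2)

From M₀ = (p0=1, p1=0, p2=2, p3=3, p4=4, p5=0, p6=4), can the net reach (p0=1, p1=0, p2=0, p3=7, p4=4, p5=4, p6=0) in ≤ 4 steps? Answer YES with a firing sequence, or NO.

YES — reachable via ⟨ε, ε⟩ (2 firings)

step 1: fire ε:  (p0=1, p1=0, p2=2, p3=3, p4=4, p5=0, p6=4) → (p0=1, p1=0, p2=1, p3=5, p4=4, p5=2, p6=2)
step 2: fire ε:  (p0=1, p1=0, p2=1, p3=5, p4=4, p5=2, p6=2) → (p0=1, p1=0, p2=0, p3=7, p4=4, p5=4, p6=0)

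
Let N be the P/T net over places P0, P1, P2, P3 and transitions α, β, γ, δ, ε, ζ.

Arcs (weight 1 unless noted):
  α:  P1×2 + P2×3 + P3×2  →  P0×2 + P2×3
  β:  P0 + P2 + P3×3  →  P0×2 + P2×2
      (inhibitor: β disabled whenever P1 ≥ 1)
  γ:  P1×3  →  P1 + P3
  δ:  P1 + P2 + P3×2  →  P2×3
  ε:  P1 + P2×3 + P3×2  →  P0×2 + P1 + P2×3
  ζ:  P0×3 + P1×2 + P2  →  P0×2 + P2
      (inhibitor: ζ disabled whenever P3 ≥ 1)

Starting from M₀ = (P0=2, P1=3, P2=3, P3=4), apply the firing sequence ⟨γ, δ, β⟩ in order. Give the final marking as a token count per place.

step 1: fire γ:  (P0=2, P1=3, P2=3, P3=4) → (P0=2, P1=1, P2=3, P3=5)
step 2: fire δ:  (P0=2, P1=1, P2=3, P3=5) → (P0=2, P1=0, P2=5, P3=3)
step 3: fire β:  (P0=2, P1=0, P2=5, P3=3) → (P0=3, P1=0, P2=6, P3=0)

(P0=3, P1=0, P2=6, P3=0)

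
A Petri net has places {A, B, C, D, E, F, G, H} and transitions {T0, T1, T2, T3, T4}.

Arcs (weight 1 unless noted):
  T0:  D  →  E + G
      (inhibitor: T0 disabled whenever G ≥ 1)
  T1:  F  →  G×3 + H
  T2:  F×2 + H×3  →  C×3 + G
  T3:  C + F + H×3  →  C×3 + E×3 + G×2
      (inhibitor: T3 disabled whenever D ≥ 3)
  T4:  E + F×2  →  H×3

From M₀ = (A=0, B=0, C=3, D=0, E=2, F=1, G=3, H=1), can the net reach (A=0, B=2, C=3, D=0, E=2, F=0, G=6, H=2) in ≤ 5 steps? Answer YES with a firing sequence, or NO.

NO — not reachable within 5 firings

depth 0: 1 marking
depth 1: 2 markings reached so far
depth 2: 2 markings reached so far
(frontier empty at depth 2; search complete)
target is not among the 2 markings reachable within 5 steps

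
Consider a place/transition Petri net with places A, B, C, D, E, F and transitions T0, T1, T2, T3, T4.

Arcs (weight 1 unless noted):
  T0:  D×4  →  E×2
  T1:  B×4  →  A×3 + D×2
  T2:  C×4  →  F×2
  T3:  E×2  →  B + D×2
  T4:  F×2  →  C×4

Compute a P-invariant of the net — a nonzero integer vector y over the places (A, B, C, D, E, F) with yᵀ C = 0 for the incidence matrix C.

Incidence matrix C (rows=places, cols=transitions):
       T0   T1   T2   T3   T4
    A   0    3    0    0    0
    B   0   -4    0    1    0
    C   0    0   -4    0    4
    D  -4    2    0    2    0
    E   2    0    0   -2    0
    F   0    0    2    0   -2

Candidate y = [2, 2, 0, 1, 2, 0]; check y·C column-wise:
  col T0: 2·0 + 2·0 + 1·-4 + 2·2 = 0
  col T1: 2·3 + 2·-4 + 1·2 + 2·0 = 0
  col T2: 2·0 + 2·0 + 0·-4 + 1·0 + 2·0 + 0·2 = 0
  col T3: 2·0 + 2·1 + 1·2 + 2·-2 = 0
  col T4: 2·0 + 2·0 + 0·4 + 1·0 + 2·0 + 0·-2 = 0

y = (A:2, B:2, C:0, D:1, E:2, F:0)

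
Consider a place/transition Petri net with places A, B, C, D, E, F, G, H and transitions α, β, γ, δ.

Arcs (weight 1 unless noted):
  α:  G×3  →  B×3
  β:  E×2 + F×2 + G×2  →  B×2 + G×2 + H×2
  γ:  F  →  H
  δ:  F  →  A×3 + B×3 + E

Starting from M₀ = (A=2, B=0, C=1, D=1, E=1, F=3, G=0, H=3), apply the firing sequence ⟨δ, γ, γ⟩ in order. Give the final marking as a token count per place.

(A=5, B=3, C=1, D=1, E=2, F=0, G=0, H=5)

step 1: fire δ:  (A=2, B=0, C=1, D=1, E=1, F=3, G=0, H=3) → (A=5, B=3, C=1, D=1, E=2, F=2, G=0, H=3)
step 2: fire γ:  (A=5, B=3, C=1, D=1, E=2, F=2, G=0, H=3) → (A=5, B=3, C=1, D=1, E=2, F=1, G=0, H=4)
step 3: fire γ:  (A=5, B=3, C=1, D=1, E=2, F=1, G=0, H=4) → (A=5, B=3, C=1, D=1, E=2, F=0, G=0, H=5)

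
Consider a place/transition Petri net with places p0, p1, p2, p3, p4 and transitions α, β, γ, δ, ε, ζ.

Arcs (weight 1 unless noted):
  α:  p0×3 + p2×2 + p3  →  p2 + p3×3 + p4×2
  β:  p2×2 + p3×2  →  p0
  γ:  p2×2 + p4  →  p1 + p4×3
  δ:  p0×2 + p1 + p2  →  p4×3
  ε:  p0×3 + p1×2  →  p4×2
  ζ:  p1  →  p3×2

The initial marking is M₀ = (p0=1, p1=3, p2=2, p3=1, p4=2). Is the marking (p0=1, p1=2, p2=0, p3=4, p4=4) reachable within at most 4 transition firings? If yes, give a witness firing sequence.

depth 0: 1 marking
depth 1: 3 markings reached so far
depth 2: 6 markings reached so far
depth 3: 9 markings reached so far
depth 4: 11 markings reached so far
target is not among the 11 markings reachable within 4 steps

NO — not reachable within 4 firings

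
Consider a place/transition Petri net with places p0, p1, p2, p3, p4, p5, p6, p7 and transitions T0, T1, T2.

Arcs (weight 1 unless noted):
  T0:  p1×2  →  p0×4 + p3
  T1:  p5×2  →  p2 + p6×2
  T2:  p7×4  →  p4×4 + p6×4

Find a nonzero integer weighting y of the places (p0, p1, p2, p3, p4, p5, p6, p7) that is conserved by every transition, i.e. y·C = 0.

Incidence matrix C (rows=places, cols=transitions):
       T0   T1   T2
   p0   4    0    0
   p1  -2    0    0
   p2   0    1    0
   p3   1    0    0
   p4   0    0    4
   p5   0   -2    0
   p6   0    2    4
   p7   0    0   -4

Candidate y = [1, 2, 0, 0, 0, 0, 0, 0]; check y·C column-wise:
  col T0: 1·4 + 2·-2 + 0·1 = 0
  col T1: 1·0 + 2·0 + 0·1 + 0·-2 + 0·2 = 0
  col T2: 1·0 + 2·0 + 0·4 + 0·4 + 0·-4 = 0

y = (p0:1, p1:2, p2:0, p3:0, p4:0, p5:0, p6:0, p7:0)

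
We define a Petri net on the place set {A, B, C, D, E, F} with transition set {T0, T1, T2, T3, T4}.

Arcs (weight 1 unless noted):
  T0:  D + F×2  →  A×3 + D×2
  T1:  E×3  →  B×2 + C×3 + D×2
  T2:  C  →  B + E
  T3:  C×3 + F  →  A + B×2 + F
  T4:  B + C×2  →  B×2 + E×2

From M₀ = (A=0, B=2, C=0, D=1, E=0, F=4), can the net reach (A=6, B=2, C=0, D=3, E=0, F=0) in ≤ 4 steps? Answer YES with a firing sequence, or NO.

YES — reachable via ⟨T0, T0⟩ (2 firings)

step 1: fire T0:  (A=0, B=2, C=0, D=1, E=0, F=4) → (A=3, B=2, C=0, D=2, E=0, F=2)
step 2: fire T0:  (A=3, B=2, C=0, D=2, E=0, F=2) → (A=6, B=2, C=0, D=3, E=0, F=0)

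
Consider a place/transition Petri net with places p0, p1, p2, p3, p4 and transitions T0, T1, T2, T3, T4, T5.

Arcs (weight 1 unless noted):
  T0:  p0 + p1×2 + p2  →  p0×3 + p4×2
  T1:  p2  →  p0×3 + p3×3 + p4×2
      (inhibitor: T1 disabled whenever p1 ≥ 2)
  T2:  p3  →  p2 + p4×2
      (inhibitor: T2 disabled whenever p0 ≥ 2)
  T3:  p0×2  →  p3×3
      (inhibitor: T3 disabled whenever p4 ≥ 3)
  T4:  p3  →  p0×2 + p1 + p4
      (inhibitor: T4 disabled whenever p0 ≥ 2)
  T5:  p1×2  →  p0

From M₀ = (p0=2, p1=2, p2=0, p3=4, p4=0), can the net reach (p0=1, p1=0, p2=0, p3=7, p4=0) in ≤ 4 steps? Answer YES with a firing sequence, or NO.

YES — reachable via ⟨T3, T5⟩ (2 firings)

step 1: fire T3:  (p0=2, p1=2, p2=0, p3=4, p4=0) → (p0=0, p1=2, p2=0, p3=7, p4=0)
step 2: fire T5:  (p0=0, p1=2, p2=0, p3=7, p4=0) → (p0=1, p1=0, p2=0, p3=7, p4=0)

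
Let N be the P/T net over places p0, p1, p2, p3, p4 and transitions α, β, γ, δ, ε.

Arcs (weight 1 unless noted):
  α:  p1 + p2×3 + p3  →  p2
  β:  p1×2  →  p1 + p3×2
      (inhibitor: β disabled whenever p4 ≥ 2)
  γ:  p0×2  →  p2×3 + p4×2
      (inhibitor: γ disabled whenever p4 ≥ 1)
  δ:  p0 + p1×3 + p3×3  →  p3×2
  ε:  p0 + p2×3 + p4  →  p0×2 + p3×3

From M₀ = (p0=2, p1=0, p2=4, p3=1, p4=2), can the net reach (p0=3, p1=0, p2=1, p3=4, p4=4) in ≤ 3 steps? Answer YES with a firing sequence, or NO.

NO — not reachable within 3 firings

depth 0: 1 marking
depth 1: 2 markings reached so far
depth 2: 2 markings reached so far
(frontier empty at depth 2; search complete)
target is not among the 2 markings reachable within 3 steps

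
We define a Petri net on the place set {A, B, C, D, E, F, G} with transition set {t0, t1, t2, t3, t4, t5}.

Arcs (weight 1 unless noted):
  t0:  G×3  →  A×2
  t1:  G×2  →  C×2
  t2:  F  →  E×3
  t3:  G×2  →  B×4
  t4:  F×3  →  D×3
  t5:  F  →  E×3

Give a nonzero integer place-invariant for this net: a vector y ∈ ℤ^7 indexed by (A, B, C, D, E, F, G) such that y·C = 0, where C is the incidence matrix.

y = (A:0, B:0, C:0, D:3, E:1, F:3, G:0)

Incidence matrix C (rows=places, cols=transitions):
       t0   t1   t2   t3   t4   t5
    A   2    0    0    0    0    0
    B   0    0    0    4    0    0
    C   0    2    0    0    0    0
    D   0    0    0    0    3    0
    E   0    0    3    0    0    3
    F   0    0   -1    0   -3   -1
    G  -3   -2    0   -2    0    0

Candidate y = [0, 0, 0, 3, 1, 3, 0]; check y·C column-wise:
  col t0: 0·2 + 3·0 + 1·0 + 3·0 + 0·-3 = 0
  col t1: 0·2 + 3·0 + 1·0 + 3·0 + 0·-2 = 0
  col t2: 3·0 + 1·3 + 3·-1 = 0
  col t3: 0·4 + 3·0 + 1·0 + 3·0 + 0·-2 = 0
  col t4: 3·3 + 1·0 + 3·-3 = 0
  col t5: 3·0 + 1·3 + 3·-1 = 0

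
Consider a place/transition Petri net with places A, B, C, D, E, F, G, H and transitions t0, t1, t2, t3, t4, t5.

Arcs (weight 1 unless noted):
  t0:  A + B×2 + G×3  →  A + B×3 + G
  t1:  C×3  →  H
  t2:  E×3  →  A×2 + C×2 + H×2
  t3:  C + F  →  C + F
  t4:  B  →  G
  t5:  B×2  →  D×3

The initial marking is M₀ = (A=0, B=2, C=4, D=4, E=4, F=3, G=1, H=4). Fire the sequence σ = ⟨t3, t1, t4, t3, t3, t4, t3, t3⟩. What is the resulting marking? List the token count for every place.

(A=0, B=0, C=1, D=4, E=4, F=3, G=3, H=5)

step 1: fire t3:  (A=0, B=2, C=4, D=4, E=4, F=3, G=1, H=4) → (A=0, B=2, C=4, D=4, E=4, F=3, G=1, H=4)
step 2: fire t1:  (A=0, B=2, C=4, D=4, E=4, F=3, G=1, H=4) → (A=0, B=2, C=1, D=4, E=4, F=3, G=1, H=5)
step 3: fire t4:  (A=0, B=2, C=1, D=4, E=4, F=3, G=1, H=5) → (A=0, B=1, C=1, D=4, E=4, F=3, G=2, H=5)
step 4: fire t3:  (A=0, B=1, C=1, D=4, E=4, F=3, G=2, H=5) → (A=0, B=1, C=1, D=4, E=4, F=3, G=2, H=5)
step 5: fire t3:  (A=0, B=1, C=1, D=4, E=4, F=3, G=2, H=5) → (A=0, B=1, C=1, D=4, E=4, F=3, G=2, H=5)
step 6: fire t4:  (A=0, B=1, C=1, D=4, E=4, F=3, G=2, H=5) → (A=0, B=0, C=1, D=4, E=4, F=3, G=3, H=5)
step 7: fire t3:  (A=0, B=0, C=1, D=4, E=4, F=3, G=3, H=5) → (A=0, B=0, C=1, D=4, E=4, F=3, G=3, H=5)
step 8: fire t3:  (A=0, B=0, C=1, D=4, E=4, F=3, G=3, H=5) → (A=0, B=0, C=1, D=4, E=4, F=3, G=3, H=5)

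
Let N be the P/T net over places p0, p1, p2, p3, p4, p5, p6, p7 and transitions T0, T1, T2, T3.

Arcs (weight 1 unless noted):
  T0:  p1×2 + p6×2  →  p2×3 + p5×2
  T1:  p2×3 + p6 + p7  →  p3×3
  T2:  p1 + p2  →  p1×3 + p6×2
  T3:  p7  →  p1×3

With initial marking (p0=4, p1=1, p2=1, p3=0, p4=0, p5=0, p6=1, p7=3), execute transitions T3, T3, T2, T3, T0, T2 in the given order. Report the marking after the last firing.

(p0=4, p1=12, p2=2, p3=0, p4=0, p5=2, p6=3, p7=0)

step 1: fire T3:  (p0=4, p1=1, p2=1, p3=0, p4=0, p5=0, p6=1, p7=3) → (p0=4, p1=4, p2=1, p3=0, p4=0, p5=0, p6=1, p7=2)
step 2: fire T3:  (p0=4, p1=4, p2=1, p3=0, p4=0, p5=0, p6=1, p7=2) → (p0=4, p1=7, p2=1, p3=0, p4=0, p5=0, p6=1, p7=1)
step 3: fire T2:  (p0=4, p1=7, p2=1, p3=0, p4=0, p5=0, p6=1, p7=1) → (p0=4, p1=9, p2=0, p3=0, p4=0, p5=0, p6=3, p7=1)
step 4: fire T3:  (p0=4, p1=9, p2=0, p3=0, p4=0, p5=0, p6=3, p7=1) → (p0=4, p1=12, p2=0, p3=0, p4=0, p5=0, p6=3, p7=0)
step 5: fire T0:  (p0=4, p1=12, p2=0, p3=0, p4=0, p5=0, p6=3, p7=0) → (p0=4, p1=10, p2=3, p3=0, p4=0, p5=2, p6=1, p7=0)
step 6: fire T2:  (p0=4, p1=10, p2=3, p3=0, p4=0, p5=2, p6=1, p7=0) → (p0=4, p1=12, p2=2, p3=0, p4=0, p5=2, p6=3, p7=0)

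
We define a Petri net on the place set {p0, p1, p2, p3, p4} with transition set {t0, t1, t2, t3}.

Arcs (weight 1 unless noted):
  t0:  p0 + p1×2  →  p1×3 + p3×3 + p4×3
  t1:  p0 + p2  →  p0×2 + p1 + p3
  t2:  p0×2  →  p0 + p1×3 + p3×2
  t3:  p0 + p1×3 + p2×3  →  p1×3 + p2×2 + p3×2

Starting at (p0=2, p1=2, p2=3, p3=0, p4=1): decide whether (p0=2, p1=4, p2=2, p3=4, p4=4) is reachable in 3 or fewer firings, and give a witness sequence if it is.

step 1: fire t0:  (p0=2, p1=2, p2=3, p3=0, p4=1) → (p0=1, p1=3, p2=3, p3=3, p4=4)
step 2: fire t1:  (p0=1, p1=3, p2=3, p3=3, p4=4) → (p0=2, p1=4, p2=2, p3=4, p4=4)

YES — reachable via ⟨t0, t1⟩ (2 firings)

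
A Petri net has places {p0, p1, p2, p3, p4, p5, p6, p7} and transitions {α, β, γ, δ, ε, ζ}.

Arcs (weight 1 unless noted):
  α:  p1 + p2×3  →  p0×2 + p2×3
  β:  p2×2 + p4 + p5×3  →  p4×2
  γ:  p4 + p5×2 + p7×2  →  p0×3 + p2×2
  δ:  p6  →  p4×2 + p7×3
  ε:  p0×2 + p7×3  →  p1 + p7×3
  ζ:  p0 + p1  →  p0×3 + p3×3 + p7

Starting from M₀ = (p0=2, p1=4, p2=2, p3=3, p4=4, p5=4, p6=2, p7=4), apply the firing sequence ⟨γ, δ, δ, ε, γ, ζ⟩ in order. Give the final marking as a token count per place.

step 1: fire γ:  (p0=2, p1=4, p2=2, p3=3, p4=4, p5=4, p6=2, p7=4) → (p0=5, p1=4, p2=4, p3=3, p4=3, p5=2, p6=2, p7=2)
step 2: fire δ:  (p0=5, p1=4, p2=4, p3=3, p4=3, p5=2, p6=2, p7=2) → (p0=5, p1=4, p2=4, p3=3, p4=5, p5=2, p6=1, p7=5)
step 3: fire δ:  (p0=5, p1=4, p2=4, p3=3, p4=5, p5=2, p6=1, p7=5) → (p0=5, p1=4, p2=4, p3=3, p4=7, p5=2, p6=0, p7=8)
step 4: fire ε:  (p0=5, p1=4, p2=4, p3=3, p4=7, p5=2, p6=0, p7=8) → (p0=3, p1=5, p2=4, p3=3, p4=7, p5=2, p6=0, p7=8)
step 5: fire γ:  (p0=3, p1=5, p2=4, p3=3, p4=7, p5=2, p6=0, p7=8) → (p0=6, p1=5, p2=6, p3=3, p4=6, p5=0, p6=0, p7=6)
step 6: fire ζ:  (p0=6, p1=5, p2=6, p3=3, p4=6, p5=0, p6=0, p7=6) → (p0=8, p1=4, p2=6, p3=6, p4=6, p5=0, p6=0, p7=7)

(p0=8, p1=4, p2=6, p3=6, p4=6, p5=0, p6=0, p7=7)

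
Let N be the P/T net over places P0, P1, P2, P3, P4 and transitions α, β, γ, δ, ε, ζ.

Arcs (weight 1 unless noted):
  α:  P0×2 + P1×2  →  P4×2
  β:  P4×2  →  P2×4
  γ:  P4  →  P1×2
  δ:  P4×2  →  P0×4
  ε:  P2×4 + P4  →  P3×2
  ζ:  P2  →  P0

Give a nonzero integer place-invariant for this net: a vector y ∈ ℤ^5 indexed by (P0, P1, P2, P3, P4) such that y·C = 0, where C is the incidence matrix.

Incidence matrix C (rows=places, cols=transitions):
        α    β    γ    δ    ε    ζ
   P0  -2    0    0    4    0    1
   P1  -2    0    2    0    0    0
   P2   0    4    0    0   -4   -1
   P3   0    0    0    0    2    0
   P4   2   -2   -1   -2   -1    0

Candidate y = [1, 1, 1, 3, 2]; check y·C column-wise:
  col α: 1·-2 + 1·-2 + 1·0 + 3·0 + 2·2 = 0
  col β: 1·0 + 1·0 + 1·4 + 3·0 + 2·-2 = 0
  col γ: 1·0 + 1·2 + 1·0 + 3·0 + 2·-1 = 0
  col δ: 1·4 + 1·0 + 1·0 + 3·0 + 2·-2 = 0
  col ε: 1·0 + 1·0 + 1·-4 + 3·2 + 2·-1 = 0
  col ζ: 1·1 + 1·0 + 1·-1 + 3·0 + 2·0 = 0

y = (P0:1, P1:1, P2:1, P3:3, P4:2)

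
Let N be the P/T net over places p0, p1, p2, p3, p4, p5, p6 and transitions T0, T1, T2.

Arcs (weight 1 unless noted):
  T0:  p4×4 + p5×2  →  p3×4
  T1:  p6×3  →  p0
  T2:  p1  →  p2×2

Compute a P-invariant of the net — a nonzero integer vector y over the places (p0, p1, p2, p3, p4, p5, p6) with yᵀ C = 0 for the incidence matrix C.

Incidence matrix C (rows=places, cols=transitions):
       T0   T1   T2
   p0   0    1    0
   p1   0    0   -1
   p2   0    0    2
   p3   4    0    0
   p4  -4    0    0
   p5  -2    0    0
   p6   0   -3    0

Candidate y = [0, 2, 1, 0, 0, 0, 0]; check y·C column-wise:
  col T0: 2·0 + 1·0 + 0·4 + 0·-4 + 0·-2 = 0
  col T1: 0·1 + 2·0 + 1·0 + 0·-3 = 0
  col T2: 2·-1 + 1·2 = 0

y = (p0:0, p1:2, p2:1, p3:0, p4:0, p5:0, p6:0)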